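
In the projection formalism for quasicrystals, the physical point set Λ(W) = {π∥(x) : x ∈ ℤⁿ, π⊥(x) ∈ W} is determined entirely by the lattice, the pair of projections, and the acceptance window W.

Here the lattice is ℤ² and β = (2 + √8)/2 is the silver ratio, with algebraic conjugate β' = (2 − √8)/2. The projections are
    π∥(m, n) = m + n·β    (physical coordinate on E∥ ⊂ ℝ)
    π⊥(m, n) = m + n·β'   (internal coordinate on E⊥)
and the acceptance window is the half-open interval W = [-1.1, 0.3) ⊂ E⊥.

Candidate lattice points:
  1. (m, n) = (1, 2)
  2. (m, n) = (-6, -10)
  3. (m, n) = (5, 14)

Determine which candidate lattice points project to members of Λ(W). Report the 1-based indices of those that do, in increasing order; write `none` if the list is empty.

β' = (2−√8)/2 ≈ -0.41421.
#1 (1,2): internal coord 1 + (2)·β' = +0.17157; +0.17157 ∈ [-1.1, 0.3) → IN Λ
#2 (-6,-10): internal coord -6 + (-10)·β' = -1.85786; -1.85786 ∉ [-1.1, 0.3) → out
#3 (5,14): internal coord 5 + (14)·β' = -0.79899; -0.79899 ∈ [-1.1, 0.3) → IN Λ

1, 3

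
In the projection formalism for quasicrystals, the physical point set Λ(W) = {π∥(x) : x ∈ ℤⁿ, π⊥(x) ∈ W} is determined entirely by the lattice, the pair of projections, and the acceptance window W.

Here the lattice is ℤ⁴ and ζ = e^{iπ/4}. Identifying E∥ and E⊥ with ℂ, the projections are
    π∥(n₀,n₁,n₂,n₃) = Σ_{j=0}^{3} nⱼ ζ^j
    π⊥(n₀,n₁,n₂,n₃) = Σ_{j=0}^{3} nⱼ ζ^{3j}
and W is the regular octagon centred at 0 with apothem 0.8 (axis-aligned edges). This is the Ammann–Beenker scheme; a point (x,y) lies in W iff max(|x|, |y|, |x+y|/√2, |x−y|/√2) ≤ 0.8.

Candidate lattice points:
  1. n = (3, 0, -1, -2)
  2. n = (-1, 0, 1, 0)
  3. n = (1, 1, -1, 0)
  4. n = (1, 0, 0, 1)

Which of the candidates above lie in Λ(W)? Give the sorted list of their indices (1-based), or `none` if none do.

none

π⊥(n) = n₀ + n₁ζ³ + n₂ζ⁶ + n₃ζ⁹ where ζ = e^{iπ/4}.
#1 (3, 0, -1, -2): internal (1.5858, -0.4142); octagon support 1.5858 vs apothem 0.8 → ∉ W
#2 (-1, 0, 1, 0): internal (-1.0000, -1.0000); octagon support 1.4142 vs apothem 0.8 → ∉ W
#3 (1, 1, -1, 0): internal (0.2929, 1.7071); octagon support 1.7071 vs apothem 0.8 → ∉ W
#4 (1, 0, 0, 1): internal (1.7071, 0.7071); octagon support 1.7071 vs apothem 0.8 → ∉ W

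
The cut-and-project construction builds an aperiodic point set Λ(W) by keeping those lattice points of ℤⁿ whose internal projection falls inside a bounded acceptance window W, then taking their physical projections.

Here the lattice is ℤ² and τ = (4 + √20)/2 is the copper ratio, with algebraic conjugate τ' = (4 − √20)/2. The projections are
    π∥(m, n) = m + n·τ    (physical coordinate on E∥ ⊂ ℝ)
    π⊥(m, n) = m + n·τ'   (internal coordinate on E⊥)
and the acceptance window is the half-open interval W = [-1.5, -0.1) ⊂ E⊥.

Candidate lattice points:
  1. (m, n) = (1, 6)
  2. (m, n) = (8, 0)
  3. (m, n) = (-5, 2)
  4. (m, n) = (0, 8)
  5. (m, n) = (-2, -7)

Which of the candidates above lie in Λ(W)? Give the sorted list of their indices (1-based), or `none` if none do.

1, 5

Numerically τ ≈ 4.23607 and τ' = −1/τ ≈ -0.23607.
candidate 1: (m,n)=(1,6) → π∥ = 1+6·τ ≈ 26.41641, π⊥ = 1+6·τ' ≈ -0.41641 ∈ [-1.5, -0.1) ⇒ IN Λ
candidate 2: (m,n)=(8,0) → π∥ = 8+0·τ ≈ 8.00000, π⊥ = 8+0·τ' ≈ 8.00000 ∉ [-1.5, -0.1) ⇒ out
candidate 3: (m,n)=(-5,2) → π∥ = -5+2·τ ≈ 3.47214, π⊥ = -5+2·τ' ≈ -5.47214 ∉ [-1.5, -0.1) ⇒ out
candidate 4: (m,n)=(0,8) → π∥ = 0+8·τ ≈ 33.88854, π⊥ = 0+8·τ' ≈ -1.88854 ∉ [-1.5, -0.1) ⇒ out
candidate 5: (m,n)=(-2,-7) → π∥ = -2-7·τ ≈ -31.65248, π⊥ = -2-7·τ' ≈ -0.34752 ∈ [-1.5, -0.1) ⇒ IN Λ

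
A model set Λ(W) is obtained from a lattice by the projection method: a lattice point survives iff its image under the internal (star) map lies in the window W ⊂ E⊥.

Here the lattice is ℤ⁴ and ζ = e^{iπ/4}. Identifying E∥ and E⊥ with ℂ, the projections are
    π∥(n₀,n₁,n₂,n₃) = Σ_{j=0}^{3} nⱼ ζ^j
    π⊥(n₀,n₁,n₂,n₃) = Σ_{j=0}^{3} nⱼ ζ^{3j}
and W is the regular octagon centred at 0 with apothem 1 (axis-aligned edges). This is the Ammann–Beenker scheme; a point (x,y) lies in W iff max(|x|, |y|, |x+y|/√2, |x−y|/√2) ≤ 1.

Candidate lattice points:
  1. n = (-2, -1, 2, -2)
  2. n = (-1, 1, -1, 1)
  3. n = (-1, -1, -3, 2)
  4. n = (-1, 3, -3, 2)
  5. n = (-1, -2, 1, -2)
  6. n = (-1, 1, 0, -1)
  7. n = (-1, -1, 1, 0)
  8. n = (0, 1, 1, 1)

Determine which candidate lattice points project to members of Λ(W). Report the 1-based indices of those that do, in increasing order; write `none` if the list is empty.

8

With ζ = e^{iπ/4} the internal vectors are ζ^0,ζ^3,ζ^6,ζ^9.
#1 (-2, -1, 2, -2): internal (-2.7071, -4.1213); octagon support 4.8284 vs apothem 1 → ∉ W
#2 (-1, 1, -1, 1): internal (-1.0000, 2.4142); octagon support 2.4142 vs apothem 1 → ∉ W
#3 (-1, -1, -3, 2): internal (1.1213, 3.7071); octagon support 3.7071 vs apothem 1 → ∉ W
#4 (-1, 3, -3, 2): internal (-1.7071, 6.5355); octagon support 6.5355 vs apothem 1 → ∉ W
#5 (-1, -2, 1, -2): internal (-1.0000, -3.8284); octagon support 3.8284 vs apothem 1 → ∉ W
#6 (-1, 1, 0, -1): internal (-2.4142, 0.0000); octagon support 2.4142 vs apothem 1 → ∉ W
#7 (-1, -1, 1, 0): internal (-0.2929, -1.7071); octagon support 1.7071 vs apothem 1 → ∉ W
#8 (0, 1, 1, 1): internal (0.0000, 0.4142); octagon support 0.4142 vs apothem 1 → ∈ W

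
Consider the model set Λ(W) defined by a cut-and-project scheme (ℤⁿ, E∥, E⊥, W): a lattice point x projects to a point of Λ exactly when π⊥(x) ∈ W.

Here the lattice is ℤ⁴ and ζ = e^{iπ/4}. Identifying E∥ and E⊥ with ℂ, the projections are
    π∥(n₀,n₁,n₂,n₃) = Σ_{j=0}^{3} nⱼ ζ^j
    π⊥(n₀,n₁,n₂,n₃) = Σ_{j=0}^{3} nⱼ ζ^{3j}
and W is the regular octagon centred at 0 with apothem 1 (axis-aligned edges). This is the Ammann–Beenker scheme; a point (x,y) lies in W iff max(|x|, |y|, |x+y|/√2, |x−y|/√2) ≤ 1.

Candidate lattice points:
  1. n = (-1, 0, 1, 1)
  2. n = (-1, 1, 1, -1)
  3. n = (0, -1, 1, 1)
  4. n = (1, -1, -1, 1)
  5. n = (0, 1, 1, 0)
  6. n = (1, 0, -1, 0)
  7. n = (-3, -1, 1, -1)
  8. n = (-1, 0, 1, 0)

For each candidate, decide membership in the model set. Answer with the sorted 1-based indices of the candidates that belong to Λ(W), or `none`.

Internal map: ζ^{3j} for j=0..3 gives (1,0), (−√2/2,√2/2), (0,−1), (√2/2,√2/2).
#1 (-1, 0, 1, 1): internal (-0.292893, -0.292893); octagon support 0.414214 vs apothem 1 → ∈ W
#2 (-1, 1, 1, -1): internal (-2.414214, -1.000000); octagon support 2.414214 vs apothem 1 → ∉ W
#3 (0, -1, 1, 1): internal (1.414214, -1.000000); octagon support 1.707107 vs apothem 1 → ∉ W
#4 (1, -1, -1, 1): internal (2.414214, 1.000000); octagon support 2.414214 vs apothem 1 → ∉ W
#5 (0, 1, 1, 0): internal (-0.707107, -0.292893); octagon support 0.707107 vs apothem 1 → ∈ W
#6 (1, 0, -1, 0): internal (1.000000, 1.000000); octagon support 1.414214 vs apothem 1 → ∉ W
#7 (-3, -1, 1, -1): internal (-3.000000, -2.414214); octagon support 3.828427 vs apothem 1 → ∉ W
#8 (-1, 0, 1, 0): internal (-1.000000, -1.000000); octagon support 1.414214 vs apothem 1 → ∉ W

1, 5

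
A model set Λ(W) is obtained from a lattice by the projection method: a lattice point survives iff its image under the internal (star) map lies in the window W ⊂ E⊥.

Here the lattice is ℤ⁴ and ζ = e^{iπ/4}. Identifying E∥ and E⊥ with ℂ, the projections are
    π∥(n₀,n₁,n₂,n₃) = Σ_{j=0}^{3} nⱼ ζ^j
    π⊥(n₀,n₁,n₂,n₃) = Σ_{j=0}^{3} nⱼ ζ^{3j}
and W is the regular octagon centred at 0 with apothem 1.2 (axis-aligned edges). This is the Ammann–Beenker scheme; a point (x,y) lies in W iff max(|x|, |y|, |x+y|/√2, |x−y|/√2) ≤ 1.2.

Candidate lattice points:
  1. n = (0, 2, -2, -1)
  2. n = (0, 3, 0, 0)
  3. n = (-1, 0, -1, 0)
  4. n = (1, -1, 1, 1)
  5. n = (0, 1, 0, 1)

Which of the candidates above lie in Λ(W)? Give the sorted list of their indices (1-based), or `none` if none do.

none

π⊥(n) = n₀ + n₁ζ³ + n₂ζ⁶ + n₃ζ⁹ where ζ = e^{iπ/4}.
candidate 1: n = (0, 2, -2, -1) → π⊥ ≈ (-2.121320, +2.707107); max(|x|,|y|,|x±y|/√2) = 3.414214 > 1.2 ⇒ ∉ W
candidate 2: n = (0, 3, 0, 0) → π⊥ ≈ (-2.121320, +2.121320); max(|x|,|y|,|x±y|/√2) = 3.000000 > 1.2 ⇒ ∉ W
candidate 3: n = (-1, 0, -1, 0) → π⊥ ≈ (-1.000000, +1.000000); max(|x|,|y|,|x±y|/√2) = 1.414214 > 1.2 ⇒ ∉ W
candidate 4: n = (1, -1, 1, 1) → π⊥ ≈ (+2.414214, -1.000000); max(|x|,|y|,|x±y|/√2) = 2.414214 > 1.2 ⇒ ∉ W
candidate 5: n = (0, 1, 0, 1) → π⊥ ≈ (+0.000000, +1.414214); max(|x|,|y|,|x±y|/√2) = 1.414214 > 1.2 ⇒ ∉ W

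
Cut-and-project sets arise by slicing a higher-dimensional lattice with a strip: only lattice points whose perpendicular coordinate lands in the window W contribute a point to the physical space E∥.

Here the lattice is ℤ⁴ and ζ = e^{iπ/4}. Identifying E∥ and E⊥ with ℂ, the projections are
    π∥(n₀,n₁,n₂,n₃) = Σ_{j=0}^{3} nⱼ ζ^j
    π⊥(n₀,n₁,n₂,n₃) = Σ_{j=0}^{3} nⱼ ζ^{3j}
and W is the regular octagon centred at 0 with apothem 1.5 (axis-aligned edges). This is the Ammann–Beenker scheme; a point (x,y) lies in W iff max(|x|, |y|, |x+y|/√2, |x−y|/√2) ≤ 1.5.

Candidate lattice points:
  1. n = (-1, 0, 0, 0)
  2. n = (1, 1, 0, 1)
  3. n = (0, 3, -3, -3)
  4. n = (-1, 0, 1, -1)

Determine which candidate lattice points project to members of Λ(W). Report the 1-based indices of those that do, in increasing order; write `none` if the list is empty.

1

π⊥(n) = n₀ + n₁ζ³ + n₂ζ⁶ + n₃ζ⁹ where ζ = e^{iπ/4}.
candidate 1: n = (-1, 0, 0, 0) → π⊥ ≈ (-1.0000, +0.0000); max(|x|,|y|,|x±y|/√2) = 1.0000 ≤ 1.5 ⇒ ∈ W
candidate 2: n = (1, 1, 0, 1) → π⊥ ≈ (+1.0000, +1.4142); max(|x|,|y|,|x±y|/√2) = 1.7071 > 1.5 ⇒ ∉ W
candidate 3: n = (0, 3, -3, -3) → π⊥ ≈ (-4.2426, +3.0000); max(|x|,|y|,|x±y|/√2) = 5.1213 > 1.5 ⇒ ∉ W
candidate 4: n = (-1, 0, 1, -1) → π⊥ ≈ (-1.7071, -1.7071); max(|x|,|y|,|x±y|/√2) = 2.4142 > 1.5 ⇒ ∉ W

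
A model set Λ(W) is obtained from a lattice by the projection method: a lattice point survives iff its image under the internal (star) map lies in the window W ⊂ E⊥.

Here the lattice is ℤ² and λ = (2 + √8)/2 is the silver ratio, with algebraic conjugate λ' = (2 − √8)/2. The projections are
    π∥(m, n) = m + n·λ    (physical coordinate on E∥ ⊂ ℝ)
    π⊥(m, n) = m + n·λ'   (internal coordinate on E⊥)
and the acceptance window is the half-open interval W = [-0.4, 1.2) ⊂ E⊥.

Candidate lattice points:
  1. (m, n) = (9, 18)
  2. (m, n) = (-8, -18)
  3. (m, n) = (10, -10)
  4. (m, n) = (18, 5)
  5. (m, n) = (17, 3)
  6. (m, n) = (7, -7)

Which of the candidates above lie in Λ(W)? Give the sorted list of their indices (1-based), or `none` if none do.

none

λ' = (2−√8)/2 ≈ -0.414214.
#1 (9,18): internal coord 9 + (18)·λ' = +1.544156; +1.544156 ∉ [-0.4, 1.2) → out
#2 (-8,-18): internal coord -8 + (-18)·λ' = -0.544156; -0.544156 ∉ [-0.4, 1.2) → out
#3 (10,-10): internal coord 10 + (-10)·λ' = +14.142136; +14.142136 ∉ [-0.4, 1.2) → out
#4 (18,5): internal coord 18 + (5)·λ' = +15.928932; +15.928932 ∉ [-0.4, 1.2) → out
#5 (17,3): internal coord 17 + (3)·λ' = +15.757359; +15.757359 ∉ [-0.4, 1.2) → out
#6 (7,-7): internal coord 7 + (-7)·λ' = +9.899495; +9.899495 ∉ [-0.4, 1.2) → out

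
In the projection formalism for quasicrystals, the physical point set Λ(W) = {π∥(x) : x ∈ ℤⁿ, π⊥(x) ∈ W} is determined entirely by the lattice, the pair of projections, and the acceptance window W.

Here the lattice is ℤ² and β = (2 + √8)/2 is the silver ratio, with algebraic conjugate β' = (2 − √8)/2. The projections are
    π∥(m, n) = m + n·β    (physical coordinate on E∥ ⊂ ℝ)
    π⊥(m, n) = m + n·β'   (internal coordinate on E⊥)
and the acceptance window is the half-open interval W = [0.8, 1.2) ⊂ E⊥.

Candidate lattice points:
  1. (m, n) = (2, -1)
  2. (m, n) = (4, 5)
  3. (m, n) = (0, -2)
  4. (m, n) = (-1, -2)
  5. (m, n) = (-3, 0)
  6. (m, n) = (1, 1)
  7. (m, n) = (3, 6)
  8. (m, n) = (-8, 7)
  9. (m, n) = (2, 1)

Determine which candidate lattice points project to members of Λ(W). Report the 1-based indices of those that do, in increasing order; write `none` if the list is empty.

Numerically β ≈ 2.4142 and β' = −1/β ≈ -0.4142.
candidate 1: (m,n)=(2,-1) → π∥ = 2-1·β ≈ -0.4142, π⊥ = 2-1·β' ≈ 2.4142 ∉ [0.8, 1.2) ⇒ out
candidate 2: (m,n)=(4,5) → π∥ = 4+5·β ≈ 16.0711, π⊥ = 4+5·β' ≈ 1.9289 ∉ [0.8, 1.2) ⇒ out
candidate 3: (m,n)=(0,-2) → π∥ = 0-2·β ≈ -4.8284, π⊥ = 0-2·β' ≈ 0.8284 ∈ [0.8, 1.2) ⇒ IN Λ
candidate 4: (m,n)=(-1,-2) → π∥ = -1-2·β ≈ -5.8284, π⊥ = -1-2·β' ≈ -0.1716 ∉ [0.8, 1.2) ⇒ out
candidate 5: (m,n)=(-3,0) → π∥ = -3+0·β ≈ -3.0000, π⊥ = -3+0·β' ≈ -3.0000 ∉ [0.8, 1.2) ⇒ out
candidate 6: (m,n)=(1,1) → π∥ = 1+1·β ≈ 3.4142, π⊥ = 1+1·β' ≈ 0.5858 ∉ [0.8, 1.2) ⇒ out
candidate 7: (m,n)=(3,6) → π∥ = 3+6·β ≈ 17.4853, π⊥ = 3+6·β' ≈ 0.5147 ∉ [0.8, 1.2) ⇒ out
candidate 8: (m,n)=(-8,7) → π∥ = -8+7·β ≈ 8.8995, π⊥ = -8+7·β' ≈ -10.8995 ∉ [0.8, 1.2) ⇒ out
candidate 9: (m,n)=(2,1) → π∥ = 2+1·β ≈ 4.4142, π⊥ = 2+1·β' ≈ 1.5858 ∉ [0.8, 1.2) ⇒ out

3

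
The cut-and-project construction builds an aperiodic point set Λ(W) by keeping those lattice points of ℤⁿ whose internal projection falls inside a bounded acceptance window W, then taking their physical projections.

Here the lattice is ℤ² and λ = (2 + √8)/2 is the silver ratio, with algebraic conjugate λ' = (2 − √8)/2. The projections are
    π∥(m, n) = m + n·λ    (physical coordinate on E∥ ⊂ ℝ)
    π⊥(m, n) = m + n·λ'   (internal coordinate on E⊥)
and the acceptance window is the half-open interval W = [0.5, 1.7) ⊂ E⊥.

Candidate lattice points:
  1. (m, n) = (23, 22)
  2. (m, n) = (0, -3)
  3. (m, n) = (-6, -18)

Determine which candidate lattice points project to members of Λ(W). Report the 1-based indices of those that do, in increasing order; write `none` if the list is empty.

λ' = (2−√8)/2 ≈ -0.414214.
[1] lift (23,22): star map gives 13.887302; window check 0.5 ≤ 13.887302 < 1.7 is false → out
[2] lift (0,-3): star map gives 1.242641; window check 0.5 ≤ 1.242641 < 1.7 is true → IN Λ
[3] lift (-6,-18): star map gives 1.455844; window check 0.5 ≤ 1.455844 < 1.7 is true → IN Λ

2, 3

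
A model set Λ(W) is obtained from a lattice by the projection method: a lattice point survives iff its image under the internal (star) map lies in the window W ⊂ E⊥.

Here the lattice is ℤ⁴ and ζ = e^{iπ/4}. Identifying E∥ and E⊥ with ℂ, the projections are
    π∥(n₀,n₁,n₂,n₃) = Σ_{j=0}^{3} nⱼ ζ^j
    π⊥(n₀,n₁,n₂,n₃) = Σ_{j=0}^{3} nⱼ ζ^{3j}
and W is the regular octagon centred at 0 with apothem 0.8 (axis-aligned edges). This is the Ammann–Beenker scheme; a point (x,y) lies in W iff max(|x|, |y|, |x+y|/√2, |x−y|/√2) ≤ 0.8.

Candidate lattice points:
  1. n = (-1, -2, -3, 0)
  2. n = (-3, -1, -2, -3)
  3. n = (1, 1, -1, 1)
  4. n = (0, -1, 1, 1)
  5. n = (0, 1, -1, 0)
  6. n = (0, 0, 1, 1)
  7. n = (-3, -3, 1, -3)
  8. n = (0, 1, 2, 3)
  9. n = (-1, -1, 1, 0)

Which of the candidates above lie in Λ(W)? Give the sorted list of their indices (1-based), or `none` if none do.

6

Internal map: ζ^{3j} for j=0..3 gives (1,0), (−√2/2,√2/2), (0,−1), (√2/2,√2/2).
candidate 1: n = (-1, -2, -3, 0) → π⊥ ≈ (+0.41421, +1.58579); max(|x|,|y|,|x±y|/√2) = 1.58579 > 0.8 ⇒ ∉ W
candidate 2: n = (-3, -1, -2, -3) → π⊥ ≈ (-4.41421, -0.82843); max(|x|,|y|,|x±y|/√2) = 4.41421 > 0.8 ⇒ ∉ W
candidate 3: n = (1, 1, -1, 1) → π⊥ ≈ (+1.00000, +2.41421); max(|x|,|y|,|x±y|/√2) = 2.41421 > 0.8 ⇒ ∉ W
candidate 4: n = (0, -1, 1, 1) → π⊥ ≈ (+1.41421, -1.00000); max(|x|,|y|,|x±y|/√2) = 1.70711 > 0.8 ⇒ ∉ W
candidate 5: n = (0, 1, -1, 0) → π⊥ ≈ (-0.70711, +1.70711); max(|x|,|y|,|x±y|/√2) = 1.70711 > 0.8 ⇒ ∉ W
candidate 6: n = (0, 0, 1, 1) → π⊥ ≈ (+0.70711, -0.29289); max(|x|,|y|,|x±y|/√2) = 0.70711 ≤ 0.8 ⇒ ∈ W
candidate 7: n = (-3, -3, 1, -3) → π⊥ ≈ (-3.00000, -5.24264); max(|x|,|y|,|x±y|/√2) = 5.82843 > 0.8 ⇒ ∉ W
candidate 8: n = (0, 1, 2, 3) → π⊥ ≈ (+1.41421, +0.82843); max(|x|,|y|,|x±y|/√2) = 1.58579 > 0.8 ⇒ ∉ W
candidate 9: n = (-1, -1, 1, 0) → π⊥ ≈ (-0.29289, -1.70711); max(|x|,|y|,|x±y|/√2) = 1.70711 > 0.8 ⇒ ∉ W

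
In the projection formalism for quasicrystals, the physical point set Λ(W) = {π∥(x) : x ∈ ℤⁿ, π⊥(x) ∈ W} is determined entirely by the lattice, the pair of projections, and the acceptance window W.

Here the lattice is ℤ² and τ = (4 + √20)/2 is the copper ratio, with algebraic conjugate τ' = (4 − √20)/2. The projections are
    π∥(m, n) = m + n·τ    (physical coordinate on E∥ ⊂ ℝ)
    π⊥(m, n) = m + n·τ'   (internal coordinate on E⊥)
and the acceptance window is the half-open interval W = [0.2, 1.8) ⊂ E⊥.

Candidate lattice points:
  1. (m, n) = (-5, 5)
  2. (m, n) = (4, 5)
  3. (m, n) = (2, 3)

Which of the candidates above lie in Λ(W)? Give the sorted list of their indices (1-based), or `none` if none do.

3

Numerically τ ≈ 4.23607 and τ' = −1/τ ≈ -0.23607.
#1 (-5,5): internal coord -5 + (5)·τ' = -6.18034; -6.18034 ∉ [0.2, 1.8) → out
#2 (4,5): internal coord 4 + (5)·τ' = +2.81966; +2.81966 ∉ [0.2, 1.8) → out
#3 (2,3): internal coord 2 + (3)·τ' = +1.29180; +1.29180 ∈ [0.2, 1.8) → IN Λ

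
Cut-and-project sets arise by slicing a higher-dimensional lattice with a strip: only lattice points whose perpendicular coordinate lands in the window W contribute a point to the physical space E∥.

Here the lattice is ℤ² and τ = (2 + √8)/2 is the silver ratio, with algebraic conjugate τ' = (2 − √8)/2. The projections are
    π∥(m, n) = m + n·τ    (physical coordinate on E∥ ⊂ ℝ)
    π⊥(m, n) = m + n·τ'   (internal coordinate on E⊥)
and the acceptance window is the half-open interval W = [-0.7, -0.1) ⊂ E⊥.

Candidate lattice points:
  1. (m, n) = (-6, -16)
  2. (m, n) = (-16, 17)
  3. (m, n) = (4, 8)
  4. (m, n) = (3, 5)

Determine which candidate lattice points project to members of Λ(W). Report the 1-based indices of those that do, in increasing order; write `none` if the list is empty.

Numerically τ ≈ 2.414214 and τ' = −1/τ ≈ -0.414214.
candidate 1: (m,n)=(-6,-16) → π∥ = -6-16·τ ≈ -44.627417, π⊥ = -6-16·τ' ≈ 0.627417 ∉ [-0.7, -0.1) ⇒ out
candidate 2: (m,n)=(-16,17) → π∥ = -16+17·τ ≈ 25.041631, π⊥ = -16+17·τ' ≈ -23.041631 ∉ [-0.7, -0.1) ⇒ out
candidate 3: (m,n)=(4,8) → π∥ = 4+8·τ ≈ 23.313708, π⊥ = 4+8·τ' ≈ 0.686292 ∉ [-0.7, -0.1) ⇒ out
candidate 4: (m,n)=(3,5) → π∥ = 3+5·τ ≈ 15.071068, π⊥ = 3+5·τ' ≈ 0.928932 ∉ [-0.7, -0.1) ⇒ out

none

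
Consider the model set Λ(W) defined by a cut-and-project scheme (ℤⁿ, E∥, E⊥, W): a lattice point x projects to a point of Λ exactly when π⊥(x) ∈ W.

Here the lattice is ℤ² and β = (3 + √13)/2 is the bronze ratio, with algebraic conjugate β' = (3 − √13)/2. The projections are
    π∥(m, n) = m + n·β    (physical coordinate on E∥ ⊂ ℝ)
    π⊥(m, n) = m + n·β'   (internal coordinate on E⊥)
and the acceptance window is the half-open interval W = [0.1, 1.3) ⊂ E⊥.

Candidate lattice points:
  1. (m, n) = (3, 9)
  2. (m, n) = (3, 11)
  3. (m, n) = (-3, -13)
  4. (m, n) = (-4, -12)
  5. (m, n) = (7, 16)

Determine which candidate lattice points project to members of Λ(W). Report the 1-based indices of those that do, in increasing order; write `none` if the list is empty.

β' = (3−√13)/2 ≈ -0.30278.
#1 (3,9): internal coord 3 + (9)·β' = +0.27502; +0.27502 ∈ [0.1, 1.3) → IN Λ
#2 (3,11): internal coord 3 + (11)·β' = -0.33053; -0.33053 ∉ [0.1, 1.3) → out
#3 (-3,-13): internal coord -3 + (-13)·β' = +0.93608; +0.93608 ∈ [0.1, 1.3) → IN Λ
#4 (-4,-12): internal coord -4 + (-12)·β' = -0.36669; -0.36669 ∉ [0.1, 1.3) → out
#5 (7,16): internal coord 7 + (16)·β' = +2.15559; +2.15559 ∉ [0.1, 1.3) → out

1, 3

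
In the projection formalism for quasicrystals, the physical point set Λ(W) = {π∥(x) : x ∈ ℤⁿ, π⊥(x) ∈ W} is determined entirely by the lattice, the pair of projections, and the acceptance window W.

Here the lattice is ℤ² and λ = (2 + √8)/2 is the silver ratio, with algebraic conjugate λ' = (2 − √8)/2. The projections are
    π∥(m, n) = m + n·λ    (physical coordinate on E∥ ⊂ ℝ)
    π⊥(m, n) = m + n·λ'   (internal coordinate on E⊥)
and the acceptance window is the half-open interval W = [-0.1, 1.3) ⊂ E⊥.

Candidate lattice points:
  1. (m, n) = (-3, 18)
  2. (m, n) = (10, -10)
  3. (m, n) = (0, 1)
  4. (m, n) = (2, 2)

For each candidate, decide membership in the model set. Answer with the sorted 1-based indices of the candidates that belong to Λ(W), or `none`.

4

Compute λ' = (2−√8)/2 = -0.4142, so π⊥(m,n) = m -0.4142·n.
candidate 1: (m,n)=(-3,18) → π∥ = -3+18·λ ≈ 40.4558, π⊥ = -3+18·λ' ≈ -10.4558 ∉ [-0.1, 1.3) ⇒ out
candidate 2: (m,n)=(10,-10) → π∥ = 10-10·λ ≈ -14.1421, π⊥ = 10-10·λ' ≈ 14.1421 ∉ [-0.1, 1.3) ⇒ out
candidate 3: (m,n)=(0,1) → π∥ = 0+1·λ ≈ 2.4142, π⊥ = 0+1·λ' ≈ -0.4142 ∉ [-0.1, 1.3) ⇒ out
candidate 4: (m,n)=(2,2) → π∥ = 2+2·λ ≈ 6.8284, π⊥ = 2+2·λ' ≈ 1.1716 ∈ [-0.1, 1.3) ⇒ IN Λ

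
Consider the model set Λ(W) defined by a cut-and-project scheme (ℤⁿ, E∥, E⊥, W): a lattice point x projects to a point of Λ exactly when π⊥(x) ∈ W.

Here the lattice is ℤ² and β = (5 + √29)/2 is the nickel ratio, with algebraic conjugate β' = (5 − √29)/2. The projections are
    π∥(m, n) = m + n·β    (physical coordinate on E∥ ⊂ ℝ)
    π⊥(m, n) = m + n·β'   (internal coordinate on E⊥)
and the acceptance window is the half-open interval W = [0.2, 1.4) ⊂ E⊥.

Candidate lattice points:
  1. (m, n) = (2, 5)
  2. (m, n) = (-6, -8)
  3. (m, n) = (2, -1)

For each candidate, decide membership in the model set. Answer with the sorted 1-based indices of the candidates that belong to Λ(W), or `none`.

1

β' = (5−√29)/2 ≈ -0.192582.
candidate 1: (m,n)=(2,5) → π∥ = 2+5·β ≈ 27.962912, π⊥ = 2+5·β' ≈ 1.037088 ∈ [0.2, 1.4) ⇒ IN Λ
candidate 2: (m,n)=(-6,-8) → π∥ = -6-8·β ≈ -47.540659, π⊥ = -6-8·β' ≈ -4.459341 ∉ [0.2, 1.4) ⇒ out
candidate 3: (m,n)=(2,-1) → π∥ = 2-1·β ≈ -3.192582, π⊥ = 2-1·β' ≈ 2.192582 ∉ [0.2, 1.4) ⇒ out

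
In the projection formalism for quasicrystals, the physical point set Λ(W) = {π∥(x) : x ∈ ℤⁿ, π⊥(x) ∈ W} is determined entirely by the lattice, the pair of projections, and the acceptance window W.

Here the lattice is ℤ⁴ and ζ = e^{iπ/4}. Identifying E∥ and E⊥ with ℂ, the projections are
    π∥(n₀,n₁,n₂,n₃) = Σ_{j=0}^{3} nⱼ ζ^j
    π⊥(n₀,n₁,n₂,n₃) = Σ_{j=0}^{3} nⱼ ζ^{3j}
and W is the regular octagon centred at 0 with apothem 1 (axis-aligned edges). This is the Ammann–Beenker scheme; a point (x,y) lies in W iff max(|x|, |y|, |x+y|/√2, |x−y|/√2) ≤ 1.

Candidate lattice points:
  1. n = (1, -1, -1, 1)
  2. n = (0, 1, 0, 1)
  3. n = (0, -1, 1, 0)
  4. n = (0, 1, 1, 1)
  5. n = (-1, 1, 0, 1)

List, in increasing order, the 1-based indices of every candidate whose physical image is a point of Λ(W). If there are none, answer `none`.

Internal map: ζ^{3j} for j=0..3 gives (1,0), (−√2/2,√2/2), (0,−1), (√2/2,√2/2).
#1 (1, -1, -1, 1): internal (2.414214, 1.000000); octagon support 2.414214 vs apothem 1 → ∉ W
#2 (0, 1, 0, 1): internal (0.000000, 1.414214); octagon support 1.414214 vs apothem 1 → ∉ W
#3 (0, -1, 1, 0): internal (0.707107, -1.707107); octagon support 1.707107 vs apothem 1 → ∉ W
#4 (0, 1, 1, 1): internal (0.000000, 0.414214); octagon support 0.414214 vs apothem 1 → ∈ W
#5 (-1, 1, 0, 1): internal (-1.000000, 1.414214); octagon support 1.707107 vs apothem 1 → ∉ W

4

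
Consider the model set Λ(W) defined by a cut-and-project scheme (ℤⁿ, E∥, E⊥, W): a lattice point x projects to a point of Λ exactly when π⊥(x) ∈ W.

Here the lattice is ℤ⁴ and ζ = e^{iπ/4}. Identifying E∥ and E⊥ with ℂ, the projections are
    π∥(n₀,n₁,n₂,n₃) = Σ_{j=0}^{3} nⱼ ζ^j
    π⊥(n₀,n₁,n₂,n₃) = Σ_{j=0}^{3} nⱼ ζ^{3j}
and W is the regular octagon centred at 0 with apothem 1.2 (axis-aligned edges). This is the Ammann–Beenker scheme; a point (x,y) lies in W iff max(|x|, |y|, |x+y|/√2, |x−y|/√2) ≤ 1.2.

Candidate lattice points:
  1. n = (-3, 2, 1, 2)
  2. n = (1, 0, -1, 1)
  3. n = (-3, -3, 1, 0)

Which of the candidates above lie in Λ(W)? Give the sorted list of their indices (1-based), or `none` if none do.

none

π⊥(n) = n₀ + n₁ζ³ + n₂ζ⁶ + n₃ζ⁹ where ζ = e^{iπ/4}.
#1 (-3, 2, 1, 2): internal (-3.000000, 1.828427); octagon support 3.414214 vs apothem 1.2 → ∉ W
#2 (1, 0, -1, 1): internal (1.707107, 1.707107); octagon support 2.414214 vs apothem 1.2 → ∉ W
#3 (-3, -3, 1, 0): internal (-0.878680, -3.121320); octagon support 3.121320 vs apothem 1.2 → ∉ W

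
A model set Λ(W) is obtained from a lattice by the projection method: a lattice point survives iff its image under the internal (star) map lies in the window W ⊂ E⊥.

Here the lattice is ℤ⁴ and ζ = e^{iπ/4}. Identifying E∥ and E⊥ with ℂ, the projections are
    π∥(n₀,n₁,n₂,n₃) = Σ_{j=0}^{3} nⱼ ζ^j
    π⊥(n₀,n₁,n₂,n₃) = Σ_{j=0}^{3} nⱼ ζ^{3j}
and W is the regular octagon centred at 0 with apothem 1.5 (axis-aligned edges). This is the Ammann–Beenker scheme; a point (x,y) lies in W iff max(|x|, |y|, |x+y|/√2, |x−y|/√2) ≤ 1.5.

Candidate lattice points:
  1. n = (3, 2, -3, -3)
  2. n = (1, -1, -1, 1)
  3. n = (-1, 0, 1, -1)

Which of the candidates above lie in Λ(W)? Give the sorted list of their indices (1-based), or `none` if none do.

none

Internal map: ζ^{3j} for j=0..3 gives (1,0), (−√2/2,√2/2), (0,−1), (√2/2,√2/2).
#1 (3, 2, -3, -3): internal (-0.535534, 2.292893); octagon support 2.292893 vs apothem 1.5 → ∉ W
#2 (1, -1, -1, 1): internal (2.414214, 1.000000); octagon support 2.414214 vs apothem 1.5 → ∉ W
#3 (-1, 0, 1, -1): internal (-1.707107, -1.707107); octagon support 2.414214 vs apothem 1.5 → ∉ W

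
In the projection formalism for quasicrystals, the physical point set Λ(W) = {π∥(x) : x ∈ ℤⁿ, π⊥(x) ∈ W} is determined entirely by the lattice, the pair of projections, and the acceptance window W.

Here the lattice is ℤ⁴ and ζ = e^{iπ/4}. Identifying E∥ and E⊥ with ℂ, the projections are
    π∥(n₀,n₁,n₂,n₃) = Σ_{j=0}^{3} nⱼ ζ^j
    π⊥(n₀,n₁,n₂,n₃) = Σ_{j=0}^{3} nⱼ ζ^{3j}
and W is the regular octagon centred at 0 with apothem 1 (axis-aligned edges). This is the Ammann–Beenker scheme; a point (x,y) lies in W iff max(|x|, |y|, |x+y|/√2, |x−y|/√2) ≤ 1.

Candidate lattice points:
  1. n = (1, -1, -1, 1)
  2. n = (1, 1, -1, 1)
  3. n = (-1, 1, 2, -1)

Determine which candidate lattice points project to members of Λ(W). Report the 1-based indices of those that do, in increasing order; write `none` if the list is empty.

none

With ζ = e^{iπ/4} the internal vectors are ζ^0,ζ^3,ζ^6,ζ^9.
#1 (1, -1, -1, 1): internal (2.414214, 1.000000); octagon support 2.414214 vs apothem 1 → ∉ W
#2 (1, 1, -1, 1): internal (1.000000, 2.414214); octagon support 2.414214 vs apothem 1 → ∉ W
#3 (-1, 1, 2, -1): internal (-2.414214, -2.000000); octagon support 3.121320 vs apothem 1 → ∉ W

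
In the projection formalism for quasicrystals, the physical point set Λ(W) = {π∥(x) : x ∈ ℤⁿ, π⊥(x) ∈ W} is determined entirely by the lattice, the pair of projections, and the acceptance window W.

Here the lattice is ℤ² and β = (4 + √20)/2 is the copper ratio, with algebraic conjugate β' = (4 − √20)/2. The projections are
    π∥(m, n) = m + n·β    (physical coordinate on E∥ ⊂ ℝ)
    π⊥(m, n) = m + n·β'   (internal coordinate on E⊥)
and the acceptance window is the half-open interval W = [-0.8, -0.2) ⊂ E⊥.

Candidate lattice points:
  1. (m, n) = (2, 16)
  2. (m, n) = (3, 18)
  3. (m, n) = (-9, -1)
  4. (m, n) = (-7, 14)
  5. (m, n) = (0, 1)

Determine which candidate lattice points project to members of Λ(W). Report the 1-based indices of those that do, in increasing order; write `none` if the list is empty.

Compute β' = (4−√20)/2 = -0.2361, so π⊥(m,n) = m -0.2361·n.
[1] lift (2,16): star map gives -1.7771; window check -0.8 ≤ -1.7771 < -0.2 is false → out
[2] lift (3,18): star map gives -1.2492; window check -0.8 ≤ -1.2492 < -0.2 is false → out
[3] lift (-9,-1): star map gives -8.7639; window check -0.8 ≤ -8.7639 < -0.2 is false → out
[4] lift (-7,14): star map gives -10.3050; window check -0.8 ≤ -10.3050 < -0.2 is false → out
[5] lift (0,1): star map gives -0.2361; window check -0.8 ≤ -0.2361 < -0.2 is true → IN Λ

5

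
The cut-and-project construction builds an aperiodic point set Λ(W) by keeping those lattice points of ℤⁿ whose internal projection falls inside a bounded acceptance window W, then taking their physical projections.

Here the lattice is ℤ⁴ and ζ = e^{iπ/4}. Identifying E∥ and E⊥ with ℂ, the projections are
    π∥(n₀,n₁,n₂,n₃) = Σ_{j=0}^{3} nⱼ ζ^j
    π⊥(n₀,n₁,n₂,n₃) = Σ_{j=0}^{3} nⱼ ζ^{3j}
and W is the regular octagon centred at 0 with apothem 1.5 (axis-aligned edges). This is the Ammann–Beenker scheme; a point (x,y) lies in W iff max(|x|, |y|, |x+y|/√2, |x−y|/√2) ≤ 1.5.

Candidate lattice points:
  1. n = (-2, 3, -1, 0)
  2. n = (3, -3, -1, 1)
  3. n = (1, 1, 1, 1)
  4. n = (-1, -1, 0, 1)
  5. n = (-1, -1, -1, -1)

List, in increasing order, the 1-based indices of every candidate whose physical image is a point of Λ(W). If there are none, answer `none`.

Internal map: ζ^{3j} for j=0..3 gives (1,0), (−√2/2,√2/2), (0,−1), (√2/2,√2/2).
#1 (-2, 3, -1, 0): internal (-4.1213, 3.1213); octagon support 5.1213 vs apothem 1.5 → ∉ W
#2 (3, -3, -1, 1): internal (5.8284, -0.4142); octagon support 5.8284 vs apothem 1.5 → ∉ W
#3 (1, 1, 1, 1): internal (1.0000, 0.4142); octagon support 1.0000 vs apothem 1.5 → ∈ W
#4 (-1, -1, 0, 1): internal (0.4142, 0.0000); octagon support 0.4142 vs apothem 1.5 → ∈ W
#5 (-1, -1, -1, -1): internal (-1.0000, -0.4142); octagon support 1.0000 vs apothem 1.5 → ∈ W

3, 4, 5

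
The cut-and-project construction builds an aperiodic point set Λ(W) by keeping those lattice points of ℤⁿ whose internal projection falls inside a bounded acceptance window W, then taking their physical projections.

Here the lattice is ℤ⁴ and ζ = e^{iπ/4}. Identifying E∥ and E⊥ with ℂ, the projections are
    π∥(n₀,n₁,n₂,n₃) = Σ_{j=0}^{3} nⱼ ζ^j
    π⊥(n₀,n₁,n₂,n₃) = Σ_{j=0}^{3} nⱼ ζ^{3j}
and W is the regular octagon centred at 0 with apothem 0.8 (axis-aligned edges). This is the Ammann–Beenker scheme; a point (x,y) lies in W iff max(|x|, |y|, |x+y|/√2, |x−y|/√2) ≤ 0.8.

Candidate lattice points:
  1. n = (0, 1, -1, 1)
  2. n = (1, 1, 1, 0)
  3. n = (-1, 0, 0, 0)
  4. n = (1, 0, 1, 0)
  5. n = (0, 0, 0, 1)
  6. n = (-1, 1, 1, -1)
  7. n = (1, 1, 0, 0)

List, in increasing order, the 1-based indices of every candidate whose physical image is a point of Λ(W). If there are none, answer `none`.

With ζ = e^{iπ/4} the internal vectors are ζ^0,ζ^3,ζ^6,ζ^9.
#1 (0, 1, -1, 1): internal (0.0000, 2.4142); octagon support 2.4142 vs apothem 0.8 → ∉ W
#2 (1, 1, 1, 0): internal (0.2929, -0.2929); octagon support 0.4142 vs apothem 0.8 → ∈ W
#3 (-1, 0, 0, 0): internal (-1.0000, 0.0000); octagon support 1.0000 vs apothem 0.8 → ∉ W
#4 (1, 0, 1, 0): internal (1.0000, -1.0000); octagon support 1.4142 vs apothem 0.8 → ∉ W
#5 (0, 0, 0, 1): internal (0.7071, 0.7071); octagon support 1.0000 vs apothem 0.8 → ∉ W
#6 (-1, 1, 1, -1): internal (-2.4142, -1.0000); octagon support 2.4142 vs apothem 0.8 → ∉ W
#7 (1, 1, 0, 0): internal (0.2929, 0.7071); octagon support 0.7071 vs apothem 0.8 → ∈ W

2, 7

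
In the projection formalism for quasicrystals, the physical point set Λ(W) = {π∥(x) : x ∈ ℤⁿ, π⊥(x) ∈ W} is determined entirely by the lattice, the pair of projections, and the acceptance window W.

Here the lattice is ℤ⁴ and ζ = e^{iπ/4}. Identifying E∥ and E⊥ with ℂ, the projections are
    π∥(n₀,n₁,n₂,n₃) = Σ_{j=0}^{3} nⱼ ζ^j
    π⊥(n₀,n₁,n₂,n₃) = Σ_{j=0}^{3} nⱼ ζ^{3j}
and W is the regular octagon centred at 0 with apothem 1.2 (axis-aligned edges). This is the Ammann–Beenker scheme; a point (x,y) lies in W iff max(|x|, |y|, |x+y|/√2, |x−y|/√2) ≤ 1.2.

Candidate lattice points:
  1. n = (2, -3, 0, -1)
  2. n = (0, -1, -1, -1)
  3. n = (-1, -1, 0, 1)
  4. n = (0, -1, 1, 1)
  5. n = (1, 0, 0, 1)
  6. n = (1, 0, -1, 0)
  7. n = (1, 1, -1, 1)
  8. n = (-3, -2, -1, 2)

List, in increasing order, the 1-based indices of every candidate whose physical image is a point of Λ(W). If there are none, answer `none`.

π⊥(n) = n₀ + n₁ζ³ + n₂ζ⁶ + n₃ζ⁹ where ζ = e^{iπ/4}.
#1 (2, -3, 0, -1): internal (3.414214, -2.828427); octagon support 4.414214 vs apothem 1.2 → ∉ W
#2 (0, -1, -1, -1): internal (0.000000, -0.414214); octagon support 0.414214 vs apothem 1.2 → ∈ W
#3 (-1, -1, 0, 1): internal (0.414214, 0.000000); octagon support 0.414214 vs apothem 1.2 → ∈ W
#4 (0, -1, 1, 1): internal (1.414214, -1.000000); octagon support 1.707107 vs apothem 1.2 → ∉ W
#5 (1, 0, 0, 1): internal (1.707107, 0.707107); octagon support 1.707107 vs apothem 1.2 → ∉ W
#6 (1, 0, -1, 0): internal (1.000000, 1.000000); octagon support 1.414214 vs apothem 1.2 → ∉ W
#7 (1, 1, -1, 1): internal (1.000000, 2.414214); octagon support 2.414214 vs apothem 1.2 → ∉ W
#8 (-3, -2, -1, 2): internal (-0.171573, 1.000000); octagon support 1.000000 vs apothem 1.2 → ∈ W

2, 3, 8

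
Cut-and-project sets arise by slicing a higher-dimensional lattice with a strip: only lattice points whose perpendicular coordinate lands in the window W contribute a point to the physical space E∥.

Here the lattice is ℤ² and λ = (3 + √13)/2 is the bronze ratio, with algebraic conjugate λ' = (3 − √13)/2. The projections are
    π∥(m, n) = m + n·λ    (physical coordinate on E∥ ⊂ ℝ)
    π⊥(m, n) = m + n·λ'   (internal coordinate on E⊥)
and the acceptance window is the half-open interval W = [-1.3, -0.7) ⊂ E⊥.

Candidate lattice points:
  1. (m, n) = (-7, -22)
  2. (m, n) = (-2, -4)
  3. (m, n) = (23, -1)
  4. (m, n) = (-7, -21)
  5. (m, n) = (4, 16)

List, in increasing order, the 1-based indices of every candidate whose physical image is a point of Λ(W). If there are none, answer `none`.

Compute λ' = (3−√13)/2 = -0.302776, so π⊥(m,n) = m -0.302776·n.
#1 (-7,-22): internal coord -7 + (-22)·λ' = -0.338936; -0.338936 ∉ [-1.3, -0.7) → out
#2 (-2,-4): internal coord -2 + (-4)·λ' = -0.788897; -0.788897 ∈ [-1.3, -0.7) → IN Λ
#3 (23,-1): internal coord 23 + (-1)·λ' = +23.302776; +23.302776 ∉ [-1.3, -0.7) → out
#4 (-7,-21): internal coord -7 + (-21)·λ' = -0.641712; -0.641712 ∉ [-1.3, -0.7) → out
#5 (4,16): internal coord 4 + (16)·λ' = -0.844410; -0.844410 ∈ [-1.3, -0.7) → IN Λ

2, 5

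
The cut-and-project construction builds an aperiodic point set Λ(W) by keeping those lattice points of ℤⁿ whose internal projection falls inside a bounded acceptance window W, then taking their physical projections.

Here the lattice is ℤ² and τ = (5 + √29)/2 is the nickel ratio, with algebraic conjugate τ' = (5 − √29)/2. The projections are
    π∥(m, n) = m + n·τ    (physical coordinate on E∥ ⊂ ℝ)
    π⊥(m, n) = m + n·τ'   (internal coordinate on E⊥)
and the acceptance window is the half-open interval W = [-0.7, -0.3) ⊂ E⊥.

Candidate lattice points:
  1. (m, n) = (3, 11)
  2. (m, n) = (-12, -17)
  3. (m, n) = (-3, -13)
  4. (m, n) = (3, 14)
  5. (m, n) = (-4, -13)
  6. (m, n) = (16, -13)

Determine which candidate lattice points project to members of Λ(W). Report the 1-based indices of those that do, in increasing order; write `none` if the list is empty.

3

Numerically τ ≈ 5.1926 and τ' = −1/τ ≈ -0.1926.
#1 (3,11): internal coord 3 + (11)·τ' = +0.8816; +0.8816 ∉ [-0.7, -0.3) → out
#2 (-12,-17): internal coord -12 + (-17)·τ' = -8.7261; -8.7261 ∉ [-0.7, -0.3) → out
#3 (-3,-13): internal coord -3 + (-13)·τ' = -0.4964; -0.4964 ∈ [-0.7, -0.3) → IN Λ
#4 (3,14): internal coord 3 + (14)·τ' = +0.3038; +0.3038 ∉ [-0.7, -0.3) → out
#5 (-4,-13): internal coord -4 + (-13)·τ' = -1.4964; -1.4964 ∉ [-0.7, -0.3) → out
#6 (16,-13): internal coord 16 + (-13)·τ' = +18.5036; +18.5036 ∉ [-0.7, -0.3) → out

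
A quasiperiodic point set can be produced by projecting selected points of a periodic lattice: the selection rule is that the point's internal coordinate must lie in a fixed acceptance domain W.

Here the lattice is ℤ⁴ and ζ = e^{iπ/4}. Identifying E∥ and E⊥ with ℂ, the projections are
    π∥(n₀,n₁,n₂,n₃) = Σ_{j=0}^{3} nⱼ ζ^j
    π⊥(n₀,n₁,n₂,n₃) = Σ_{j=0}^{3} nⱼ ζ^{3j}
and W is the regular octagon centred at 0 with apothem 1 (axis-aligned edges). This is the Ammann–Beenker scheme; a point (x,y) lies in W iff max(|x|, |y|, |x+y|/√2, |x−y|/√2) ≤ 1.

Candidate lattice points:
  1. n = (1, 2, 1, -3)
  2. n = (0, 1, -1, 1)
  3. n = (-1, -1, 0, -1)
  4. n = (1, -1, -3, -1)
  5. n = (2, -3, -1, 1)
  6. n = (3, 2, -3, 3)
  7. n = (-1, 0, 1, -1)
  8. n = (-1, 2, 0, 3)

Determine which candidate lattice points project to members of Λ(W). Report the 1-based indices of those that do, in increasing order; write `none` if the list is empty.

none

Internal map: ζ^{3j} for j=0..3 gives (1,0), (−√2/2,√2/2), (0,−1), (√2/2,√2/2).
#1 (1, 2, 1, -3): internal (-2.535534, -1.707107); octagon support 3.000000 vs apothem 1 → ∉ W
#2 (0, 1, -1, 1): internal (0.000000, 2.414214); octagon support 2.414214 vs apothem 1 → ∉ W
#3 (-1, -1, 0, -1): internal (-1.000000, -1.414214); octagon support 1.707107 vs apothem 1 → ∉ W
#4 (1, -1, -3, -1): internal (1.000000, 1.585786); octagon support 1.828427 vs apothem 1 → ∉ W
#5 (2, -3, -1, 1): internal (4.828427, -0.414214); octagon support 4.828427 vs apothem 1 → ∉ W
#6 (3, 2, -3, 3): internal (3.707107, 6.535534); octagon support 7.242641 vs apothem 1 → ∉ W
#7 (-1, 0, 1, -1): internal (-1.707107, -1.707107); octagon support 2.414214 vs apothem 1 → ∉ W
#8 (-1, 2, 0, 3): internal (-0.292893, 3.535534); octagon support 3.535534 vs apothem 1 → ∉ W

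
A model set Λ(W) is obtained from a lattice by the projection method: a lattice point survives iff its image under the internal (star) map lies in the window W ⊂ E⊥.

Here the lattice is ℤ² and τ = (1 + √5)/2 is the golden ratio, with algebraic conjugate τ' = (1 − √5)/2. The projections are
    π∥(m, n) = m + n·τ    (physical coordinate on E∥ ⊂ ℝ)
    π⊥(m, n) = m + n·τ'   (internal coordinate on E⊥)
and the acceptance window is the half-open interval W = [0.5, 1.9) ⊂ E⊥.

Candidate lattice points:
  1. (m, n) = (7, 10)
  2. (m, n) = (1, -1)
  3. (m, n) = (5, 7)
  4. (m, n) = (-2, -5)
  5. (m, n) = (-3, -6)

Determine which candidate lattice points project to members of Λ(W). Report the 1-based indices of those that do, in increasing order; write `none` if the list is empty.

1, 2, 3, 4, 5

Compute τ' = (1−√5)/2 = -0.61803, so π⊥(m,n) = m -0.61803·n.
[1] lift (7,10): star map gives 0.81966; window check 0.5 ≤ 0.81966 < 1.9 is true → IN Λ
[2] lift (1,-1): star map gives 1.61803; window check 0.5 ≤ 1.61803 < 1.9 is true → IN Λ
[3] lift (5,7): star map gives 0.67376; window check 0.5 ≤ 0.67376 < 1.9 is true → IN Λ
[4] lift (-2,-5): star map gives 1.09017; window check 0.5 ≤ 1.09017 < 1.9 is true → IN Λ
[5] lift (-3,-6): star map gives 0.70820; window check 0.5 ≤ 0.70820 < 1.9 is true → IN Λ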